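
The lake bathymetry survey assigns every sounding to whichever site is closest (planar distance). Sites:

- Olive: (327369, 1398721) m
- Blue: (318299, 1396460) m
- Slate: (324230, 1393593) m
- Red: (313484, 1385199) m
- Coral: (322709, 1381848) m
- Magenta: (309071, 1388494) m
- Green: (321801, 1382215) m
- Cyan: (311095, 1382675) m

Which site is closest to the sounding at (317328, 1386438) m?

Squared distances to each site:
Olive: 251693770.000; Blue: 101383325.000; Slate: 98831629.000; Red: 16311457.000; Coral: 50023261.000; Magenta: 72405185.000; Green: 37841458.000; Cyan: 53010458.000.
Minimum at Red.

Red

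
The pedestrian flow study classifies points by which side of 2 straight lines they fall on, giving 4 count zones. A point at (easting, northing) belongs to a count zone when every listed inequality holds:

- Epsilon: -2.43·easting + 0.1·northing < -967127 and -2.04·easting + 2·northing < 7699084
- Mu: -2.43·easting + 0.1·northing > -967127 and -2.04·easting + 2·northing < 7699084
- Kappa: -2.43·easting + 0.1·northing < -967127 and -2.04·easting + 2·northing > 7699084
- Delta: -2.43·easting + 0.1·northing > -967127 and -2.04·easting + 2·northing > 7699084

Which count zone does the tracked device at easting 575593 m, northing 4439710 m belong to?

-2.43·575593 + 0.1·4439710 = -954719.990, which is > -967127
-2.04·575593 + 2·4439710 = 7705210.280, which is > 7699084
This sign pattern matches Delta.

Delta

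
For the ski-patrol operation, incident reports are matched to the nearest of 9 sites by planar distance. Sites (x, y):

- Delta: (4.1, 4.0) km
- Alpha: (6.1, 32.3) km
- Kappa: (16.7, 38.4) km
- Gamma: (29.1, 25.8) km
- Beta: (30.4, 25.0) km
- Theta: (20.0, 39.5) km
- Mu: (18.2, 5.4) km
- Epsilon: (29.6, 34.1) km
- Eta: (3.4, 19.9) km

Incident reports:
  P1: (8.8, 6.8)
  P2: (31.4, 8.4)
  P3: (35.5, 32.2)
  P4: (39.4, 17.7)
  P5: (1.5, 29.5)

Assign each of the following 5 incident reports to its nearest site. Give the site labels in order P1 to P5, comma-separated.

Delta, Mu, Epsilon, Beta, Alpha

P1 → Delta (d²=29.93)
P2 → Mu (d²=183.24)
P3 → Epsilon (d²=38.42)
P4 → Beta (d²=134.29)
P5 → Alpha (d²=29.00)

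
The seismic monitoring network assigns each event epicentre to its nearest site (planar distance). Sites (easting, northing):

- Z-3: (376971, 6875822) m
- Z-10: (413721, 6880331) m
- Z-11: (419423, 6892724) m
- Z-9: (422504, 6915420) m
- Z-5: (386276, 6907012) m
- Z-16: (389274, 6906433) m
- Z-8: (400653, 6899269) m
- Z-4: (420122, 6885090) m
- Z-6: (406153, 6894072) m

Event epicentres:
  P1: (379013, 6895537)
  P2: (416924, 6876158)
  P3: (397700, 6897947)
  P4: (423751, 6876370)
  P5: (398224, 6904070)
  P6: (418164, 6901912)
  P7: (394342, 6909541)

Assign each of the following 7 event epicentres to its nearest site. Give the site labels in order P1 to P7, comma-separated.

Z-5, Z-10, Z-8, Z-4, Z-8, Z-11, Z-16

P1 → Z-5 (d²=184426794.00)
P2 → Z-10 (d²=27673138.00)
P3 → Z-8 (d²=10467893.00)
P4 → Z-4 (d²=89208041.00)
P5 → Z-8 (d²=28949642.00)
P6 → Z-11 (d²=86004425.00)
P7 → Z-16 (d²=35344288.00)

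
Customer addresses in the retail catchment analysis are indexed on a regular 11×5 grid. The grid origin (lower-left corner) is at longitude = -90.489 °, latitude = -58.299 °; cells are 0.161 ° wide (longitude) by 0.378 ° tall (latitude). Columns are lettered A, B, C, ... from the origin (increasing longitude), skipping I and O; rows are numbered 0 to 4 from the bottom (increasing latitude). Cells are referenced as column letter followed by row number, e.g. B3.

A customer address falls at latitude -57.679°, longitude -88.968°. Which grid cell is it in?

Column index: ⌊(-88.968 − -90.489) / 0.161⌋ = ⌊9.447⌋ = 9 → column K
Row offset from origin: ⌊(-57.679 − -58.299) / 0.378⌋ = ⌊1.640⌋ = 1 → row 1

K1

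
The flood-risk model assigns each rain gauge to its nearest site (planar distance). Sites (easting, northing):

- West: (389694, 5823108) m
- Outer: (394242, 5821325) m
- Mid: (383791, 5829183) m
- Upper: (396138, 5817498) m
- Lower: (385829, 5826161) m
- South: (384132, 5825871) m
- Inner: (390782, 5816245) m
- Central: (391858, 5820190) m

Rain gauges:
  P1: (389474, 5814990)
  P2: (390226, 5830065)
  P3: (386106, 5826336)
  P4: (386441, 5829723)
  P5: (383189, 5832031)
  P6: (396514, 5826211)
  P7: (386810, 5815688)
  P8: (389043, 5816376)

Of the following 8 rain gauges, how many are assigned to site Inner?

3

P1 → Inner
P2 → Lower
P3 → Lower
P4 → Mid
P5 → Mid
P6 → Outer
P7 → Inner
P8 → Inner
3 of the 8 go to Inner.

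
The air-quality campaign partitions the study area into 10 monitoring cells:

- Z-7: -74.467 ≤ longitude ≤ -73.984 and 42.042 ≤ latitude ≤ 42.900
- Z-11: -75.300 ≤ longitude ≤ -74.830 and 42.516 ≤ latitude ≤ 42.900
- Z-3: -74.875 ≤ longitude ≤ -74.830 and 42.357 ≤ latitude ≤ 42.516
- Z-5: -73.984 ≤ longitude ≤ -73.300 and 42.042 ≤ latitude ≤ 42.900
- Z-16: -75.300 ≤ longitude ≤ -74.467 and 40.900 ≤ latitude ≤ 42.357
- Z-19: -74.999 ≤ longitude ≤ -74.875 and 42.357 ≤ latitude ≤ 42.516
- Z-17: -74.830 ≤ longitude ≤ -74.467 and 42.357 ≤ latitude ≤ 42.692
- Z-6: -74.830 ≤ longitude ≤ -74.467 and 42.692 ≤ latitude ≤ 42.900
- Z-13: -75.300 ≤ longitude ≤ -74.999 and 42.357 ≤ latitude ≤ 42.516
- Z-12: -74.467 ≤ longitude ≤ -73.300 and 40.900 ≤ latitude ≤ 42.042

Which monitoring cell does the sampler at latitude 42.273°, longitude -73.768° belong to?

Z-5

The point has longitude = -73.768 and latitude = 42.273.
Only Z-5 satisfies -73.984 ≤ longitude ≤ -73.300 and 42.042 ≤ latitude ≤ 42.900.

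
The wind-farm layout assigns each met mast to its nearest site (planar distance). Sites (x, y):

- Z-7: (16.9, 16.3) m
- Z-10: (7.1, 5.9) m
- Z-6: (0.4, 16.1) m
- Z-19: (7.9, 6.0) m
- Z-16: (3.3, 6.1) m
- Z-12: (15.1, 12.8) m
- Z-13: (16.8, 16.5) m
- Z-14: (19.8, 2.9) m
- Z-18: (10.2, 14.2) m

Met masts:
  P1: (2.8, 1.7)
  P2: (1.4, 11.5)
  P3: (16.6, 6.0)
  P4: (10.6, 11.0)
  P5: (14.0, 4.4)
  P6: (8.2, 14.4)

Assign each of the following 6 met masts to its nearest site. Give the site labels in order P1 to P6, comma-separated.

Z-16, Z-6, Z-14, Z-18, Z-14, Z-18

P1 → Z-16 (d²=19.61)
P2 → Z-6 (d²=22.16)
P3 → Z-14 (d²=19.85)
P4 → Z-18 (d²=10.40)
P5 → Z-14 (d²=35.89)
P6 → Z-18 (d²=4.04)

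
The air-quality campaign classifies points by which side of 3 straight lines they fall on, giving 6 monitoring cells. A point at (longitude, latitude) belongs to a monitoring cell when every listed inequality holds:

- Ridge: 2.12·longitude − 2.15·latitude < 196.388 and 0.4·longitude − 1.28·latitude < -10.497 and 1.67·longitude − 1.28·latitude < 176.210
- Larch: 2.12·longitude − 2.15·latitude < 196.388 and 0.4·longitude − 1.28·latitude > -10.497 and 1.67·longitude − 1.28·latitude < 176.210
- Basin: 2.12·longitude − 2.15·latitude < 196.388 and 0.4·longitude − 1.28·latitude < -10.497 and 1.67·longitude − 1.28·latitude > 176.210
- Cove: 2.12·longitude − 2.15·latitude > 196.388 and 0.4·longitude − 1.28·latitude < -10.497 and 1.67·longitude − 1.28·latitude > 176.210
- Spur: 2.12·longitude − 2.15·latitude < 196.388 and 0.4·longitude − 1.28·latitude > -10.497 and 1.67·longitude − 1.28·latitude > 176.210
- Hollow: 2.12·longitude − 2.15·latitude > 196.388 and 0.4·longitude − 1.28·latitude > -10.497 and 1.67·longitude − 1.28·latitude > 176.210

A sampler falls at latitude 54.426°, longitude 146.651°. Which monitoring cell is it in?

2.12·146.651 − 2.15·54.426 = 193.884, which is < 196.388
0.4·146.651 − 1.28·54.426 = -11.005, which is < -10.497
1.67·146.651 − 1.28·54.426 = 175.242, which is < 176.210
This sign pattern matches Ridge.

Ridge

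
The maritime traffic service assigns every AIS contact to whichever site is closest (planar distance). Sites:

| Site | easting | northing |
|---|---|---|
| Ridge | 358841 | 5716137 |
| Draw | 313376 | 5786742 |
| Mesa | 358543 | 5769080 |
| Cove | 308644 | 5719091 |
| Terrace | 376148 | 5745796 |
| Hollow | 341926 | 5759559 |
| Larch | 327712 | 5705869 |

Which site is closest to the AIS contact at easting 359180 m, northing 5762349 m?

Mesa

Squared distances to each site:
Ridge: 2135663865.000; Draw: 2693024865.000; Mesa: 45712130.000; Cove: 4425141860.000; Terrace: 561914833.000; Hollow: 305484616.000; Larch: 4180225424.000.
Minimum at Mesa.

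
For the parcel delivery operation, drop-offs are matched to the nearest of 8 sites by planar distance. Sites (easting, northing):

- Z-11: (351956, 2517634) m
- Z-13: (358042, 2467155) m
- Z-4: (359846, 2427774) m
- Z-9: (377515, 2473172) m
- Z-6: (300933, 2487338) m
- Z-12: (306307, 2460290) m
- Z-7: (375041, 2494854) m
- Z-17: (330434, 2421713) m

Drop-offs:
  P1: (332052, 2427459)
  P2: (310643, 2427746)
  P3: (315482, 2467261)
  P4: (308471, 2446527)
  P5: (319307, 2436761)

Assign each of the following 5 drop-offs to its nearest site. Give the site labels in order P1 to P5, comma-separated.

P1 → Z-17 (d²=35634440.00)
P2 → Z-17 (d²=428080770.00)
P3 → Z-12 (d²=132775466.00)
P4 → Z-12 (d²=194103065.00)
P5 → Z-17 (d²=350252433.00)

Z-17, Z-17, Z-12, Z-12, Z-17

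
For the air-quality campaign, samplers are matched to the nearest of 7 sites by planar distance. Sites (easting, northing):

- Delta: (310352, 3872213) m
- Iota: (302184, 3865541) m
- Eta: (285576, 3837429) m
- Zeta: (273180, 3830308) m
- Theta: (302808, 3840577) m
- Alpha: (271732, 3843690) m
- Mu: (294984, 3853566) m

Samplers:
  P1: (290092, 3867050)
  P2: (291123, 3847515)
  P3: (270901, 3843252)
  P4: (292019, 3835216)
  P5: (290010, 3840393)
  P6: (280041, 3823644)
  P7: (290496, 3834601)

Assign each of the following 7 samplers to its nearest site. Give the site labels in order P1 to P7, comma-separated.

P1 → Iota (d²=148493545.00)
P2 → Mu (d²=51521922.00)
P3 → Alpha (d²=882405.00)
P4 → Eta (d²=46409618.00)
P5 → Eta (d²=28445652.00)
P6 → Zeta (d²=91482217.00)
P7 → Eta (d²=32203984.00)

Iota, Mu, Alpha, Eta, Eta, Zeta, Eta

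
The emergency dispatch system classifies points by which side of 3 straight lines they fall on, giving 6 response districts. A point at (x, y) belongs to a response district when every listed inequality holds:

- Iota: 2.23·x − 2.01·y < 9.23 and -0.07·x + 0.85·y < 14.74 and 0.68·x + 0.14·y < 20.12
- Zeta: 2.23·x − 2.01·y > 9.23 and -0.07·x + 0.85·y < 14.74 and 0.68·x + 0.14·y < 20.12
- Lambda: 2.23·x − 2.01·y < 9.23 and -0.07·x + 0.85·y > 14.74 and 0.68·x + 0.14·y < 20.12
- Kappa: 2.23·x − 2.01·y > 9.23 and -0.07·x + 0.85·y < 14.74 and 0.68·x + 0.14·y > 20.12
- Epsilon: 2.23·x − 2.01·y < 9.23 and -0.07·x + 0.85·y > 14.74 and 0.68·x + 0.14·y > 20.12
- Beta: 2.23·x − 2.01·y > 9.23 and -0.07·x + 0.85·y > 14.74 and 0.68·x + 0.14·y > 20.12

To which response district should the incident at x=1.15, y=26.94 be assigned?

2.23·1.15 − 2.01·26.94 = -51.585, which is < 9.23
-0.07·1.15 + 0.85·26.94 = 22.819, which is > 14.74
0.68·1.15 + 0.14·26.94 = 4.554, which is < 20.12
This sign pattern matches Lambda.

Lambda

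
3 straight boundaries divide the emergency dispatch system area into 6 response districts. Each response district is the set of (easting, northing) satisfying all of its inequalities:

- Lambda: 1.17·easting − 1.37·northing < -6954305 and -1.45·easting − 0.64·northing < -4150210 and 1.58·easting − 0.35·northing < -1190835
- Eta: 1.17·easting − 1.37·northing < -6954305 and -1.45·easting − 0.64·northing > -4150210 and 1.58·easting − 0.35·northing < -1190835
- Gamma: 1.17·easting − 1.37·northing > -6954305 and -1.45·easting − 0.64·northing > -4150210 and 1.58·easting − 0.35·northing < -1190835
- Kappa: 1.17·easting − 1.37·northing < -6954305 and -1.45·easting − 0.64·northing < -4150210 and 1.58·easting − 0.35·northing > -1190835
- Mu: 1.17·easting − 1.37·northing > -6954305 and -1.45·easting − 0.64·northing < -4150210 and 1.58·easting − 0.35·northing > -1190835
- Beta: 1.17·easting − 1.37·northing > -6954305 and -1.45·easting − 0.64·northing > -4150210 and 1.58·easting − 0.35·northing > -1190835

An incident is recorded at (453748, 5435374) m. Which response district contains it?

1.17·453748 − 1.37·5435374 = -6915577.220, which is > -6954305
-1.45·453748 − 0.64·5435374 = -4136573.960, which is > -4150210
1.58·453748 − 0.35·5435374 = -1185459.060, which is > -1190835
This sign pattern matches Beta.

Beta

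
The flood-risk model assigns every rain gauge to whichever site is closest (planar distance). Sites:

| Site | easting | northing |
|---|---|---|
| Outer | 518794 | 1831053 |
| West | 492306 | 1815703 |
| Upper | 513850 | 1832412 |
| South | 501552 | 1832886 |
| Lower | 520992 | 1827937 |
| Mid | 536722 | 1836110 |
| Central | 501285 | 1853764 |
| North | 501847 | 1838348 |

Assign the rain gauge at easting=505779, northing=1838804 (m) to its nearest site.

North

Squared distances to each site:
Outer: 229468226.000; West: 715177930.000; Upper: 105998705.000; South: 52890253.000; Lower: 349527058.000; Mid: 964726885.000; Central: 243997636.000; North: 15668560.000.
Minimum at North.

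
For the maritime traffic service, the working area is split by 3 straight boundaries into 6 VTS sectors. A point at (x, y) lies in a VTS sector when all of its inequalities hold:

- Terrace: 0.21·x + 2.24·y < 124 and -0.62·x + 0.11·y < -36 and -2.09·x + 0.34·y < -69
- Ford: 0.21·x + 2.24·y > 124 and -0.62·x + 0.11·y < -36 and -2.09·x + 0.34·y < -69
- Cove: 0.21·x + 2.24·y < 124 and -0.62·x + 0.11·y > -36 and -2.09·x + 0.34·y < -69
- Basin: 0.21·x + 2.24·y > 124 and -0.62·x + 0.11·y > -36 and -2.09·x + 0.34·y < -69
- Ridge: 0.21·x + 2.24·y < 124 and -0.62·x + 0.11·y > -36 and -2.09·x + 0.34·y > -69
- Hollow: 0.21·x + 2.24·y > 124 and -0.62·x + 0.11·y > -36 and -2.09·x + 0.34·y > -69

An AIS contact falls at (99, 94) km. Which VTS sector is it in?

0.21·99 + 2.24·94 = 231.350, which is > 124
-0.62·99 + 0.11·94 = -51.040, which is < -36
-2.09·99 + 0.34·94 = -174.950, which is < -69
This sign pattern matches Ford.

Ford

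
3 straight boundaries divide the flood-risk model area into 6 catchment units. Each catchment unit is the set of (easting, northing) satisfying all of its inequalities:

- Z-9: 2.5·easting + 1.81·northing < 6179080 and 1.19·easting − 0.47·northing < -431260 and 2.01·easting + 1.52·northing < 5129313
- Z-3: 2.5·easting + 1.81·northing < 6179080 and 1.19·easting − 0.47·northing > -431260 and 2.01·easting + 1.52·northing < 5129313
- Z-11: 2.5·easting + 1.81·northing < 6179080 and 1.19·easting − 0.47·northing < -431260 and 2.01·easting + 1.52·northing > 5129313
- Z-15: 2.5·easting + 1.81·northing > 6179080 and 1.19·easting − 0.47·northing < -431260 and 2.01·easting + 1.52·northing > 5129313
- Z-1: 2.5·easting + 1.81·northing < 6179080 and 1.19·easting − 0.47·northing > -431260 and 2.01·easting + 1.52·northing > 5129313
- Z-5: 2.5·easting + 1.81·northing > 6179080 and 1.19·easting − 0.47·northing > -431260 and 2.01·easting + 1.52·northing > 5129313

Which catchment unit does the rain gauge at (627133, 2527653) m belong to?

Z-9

2.5·627133 + 1.81·2527653 = 6142884.430, which is < 6179080
1.19·627133 − 0.47·2527653 = -441708.640, which is < -431260
2.01·627133 + 1.52·2527653 = 5102569.890, which is < 5129313
This sign pattern matches Z-9.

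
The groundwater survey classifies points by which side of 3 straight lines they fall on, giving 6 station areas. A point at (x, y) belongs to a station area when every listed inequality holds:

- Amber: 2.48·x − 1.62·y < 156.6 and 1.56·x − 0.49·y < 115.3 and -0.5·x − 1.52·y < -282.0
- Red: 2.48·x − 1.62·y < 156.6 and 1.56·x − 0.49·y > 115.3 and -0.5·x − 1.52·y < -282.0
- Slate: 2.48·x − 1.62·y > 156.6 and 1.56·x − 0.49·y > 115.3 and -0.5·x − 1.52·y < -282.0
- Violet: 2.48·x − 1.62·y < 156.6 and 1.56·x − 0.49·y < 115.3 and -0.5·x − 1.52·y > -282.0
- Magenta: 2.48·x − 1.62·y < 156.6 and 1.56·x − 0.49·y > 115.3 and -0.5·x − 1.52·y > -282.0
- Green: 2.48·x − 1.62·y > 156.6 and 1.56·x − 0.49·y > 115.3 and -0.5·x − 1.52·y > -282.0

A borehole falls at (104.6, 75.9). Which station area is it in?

2.48·104.6 − 1.62·75.9 = 136.450, which is < 156.6
1.56·104.6 − 0.49·75.9 = 125.985, which is > 115.3
-0.5·104.6 − 1.52·75.9 = -167.668, which is > -282.0
This sign pattern matches Magenta.

Magenta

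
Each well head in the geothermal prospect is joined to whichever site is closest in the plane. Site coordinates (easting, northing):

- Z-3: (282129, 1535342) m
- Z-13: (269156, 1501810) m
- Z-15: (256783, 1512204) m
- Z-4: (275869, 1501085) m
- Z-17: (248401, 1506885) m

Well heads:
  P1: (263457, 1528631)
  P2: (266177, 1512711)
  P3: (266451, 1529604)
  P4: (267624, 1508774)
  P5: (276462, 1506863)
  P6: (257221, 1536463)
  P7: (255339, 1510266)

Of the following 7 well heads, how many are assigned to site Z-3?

P1 → Z-15
P2 → Z-15
P3 → Z-3
P4 → Z-13
P5 → Z-4
P6 → Z-15
P7 → Z-15
1 of the 7 goes to Z-3.

1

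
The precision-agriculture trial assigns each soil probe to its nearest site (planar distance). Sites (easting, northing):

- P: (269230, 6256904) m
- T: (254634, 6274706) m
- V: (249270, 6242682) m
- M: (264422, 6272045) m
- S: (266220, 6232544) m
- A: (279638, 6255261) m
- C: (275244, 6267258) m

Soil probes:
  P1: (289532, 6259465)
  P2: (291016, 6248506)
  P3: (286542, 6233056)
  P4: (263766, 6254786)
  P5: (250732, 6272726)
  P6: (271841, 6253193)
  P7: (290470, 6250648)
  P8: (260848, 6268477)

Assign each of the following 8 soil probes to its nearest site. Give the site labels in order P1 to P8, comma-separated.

P1 → A (d²=115564852.00)
P2 → A (d²=175088909.00)
P3 → S (d²=413245828.00)
P4 → P (d²=34341220.00)
P5 → T (d²=19146004.00)
P6 → P (d²=20588842.00)
P7 → A (d²=138611993.00)
P8 → M (d²=25504100.00)

A, A, S, P, T, P, A, M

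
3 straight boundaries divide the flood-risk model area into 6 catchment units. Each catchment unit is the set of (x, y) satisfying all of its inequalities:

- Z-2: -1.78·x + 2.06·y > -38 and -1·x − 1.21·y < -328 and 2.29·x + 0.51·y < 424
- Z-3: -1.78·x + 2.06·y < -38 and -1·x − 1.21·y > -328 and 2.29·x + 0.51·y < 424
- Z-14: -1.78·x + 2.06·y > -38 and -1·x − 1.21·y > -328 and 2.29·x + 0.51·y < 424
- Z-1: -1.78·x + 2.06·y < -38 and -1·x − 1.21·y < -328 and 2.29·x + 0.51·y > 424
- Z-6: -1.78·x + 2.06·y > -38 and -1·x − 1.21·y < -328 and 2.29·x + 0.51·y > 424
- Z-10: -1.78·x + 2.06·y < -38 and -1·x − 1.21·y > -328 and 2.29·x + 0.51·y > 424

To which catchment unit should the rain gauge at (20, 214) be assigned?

Z-14

-1.78·20 + 2.06·214 = 405.240, which is > -38
-1·20 − 1.21·214 = -278.940, which is > -328
2.29·20 + 0.51·214 = 154.940, which is < 424
This sign pattern matches Z-14.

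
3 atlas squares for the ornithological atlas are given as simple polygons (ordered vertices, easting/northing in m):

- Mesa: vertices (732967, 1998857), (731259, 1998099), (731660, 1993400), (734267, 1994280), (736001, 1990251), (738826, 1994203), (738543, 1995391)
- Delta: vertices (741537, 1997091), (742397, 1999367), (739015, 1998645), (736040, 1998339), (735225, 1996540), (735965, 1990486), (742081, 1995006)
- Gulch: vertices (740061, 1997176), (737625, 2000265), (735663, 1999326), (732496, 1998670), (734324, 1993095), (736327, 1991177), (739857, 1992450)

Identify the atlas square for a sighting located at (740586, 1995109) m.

Cast a ray rightward from (740586, 1995109). For each polygon, the edges (by vertex number in listed order) whose endpoints lie on opposite sides of northing = 1995109, where each meets that height, and whether that is right or left of the point:
Mesa: 2–3 at easting≈731514.2 (left), 6–7 at easting≈738610.2 (left) → 0 crossings.
Delta: 5–6 at easting≈735399.9 (left), 7–1 at easting≈742054.1 (right) → 1 crossing.
Gulch: 4–5 at easting≈733663.6 (left), 7–1 at easting≈739971.8 (left) → 0 crossings.
Only Delta has an odd count, so the point is inside Delta.

Delta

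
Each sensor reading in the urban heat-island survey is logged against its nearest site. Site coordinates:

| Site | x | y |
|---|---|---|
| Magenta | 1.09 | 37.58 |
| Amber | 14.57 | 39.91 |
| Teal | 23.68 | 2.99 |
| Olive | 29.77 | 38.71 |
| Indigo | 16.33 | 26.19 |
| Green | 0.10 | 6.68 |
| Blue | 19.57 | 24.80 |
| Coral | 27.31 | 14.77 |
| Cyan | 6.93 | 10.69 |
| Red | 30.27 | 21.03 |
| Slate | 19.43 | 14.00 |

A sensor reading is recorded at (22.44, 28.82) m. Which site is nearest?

Squared distances to each site:
Magenta: 532.560; Amber: 184.925; Teal: 668.726; Olive: 151.541; Indigo: 44.249; Green: 989.255; Blue: 24.397; Coral: 221.119; Cyan: 569.257; Red: 121.993; Slate: 228.693.
Minimum at Blue.

Blue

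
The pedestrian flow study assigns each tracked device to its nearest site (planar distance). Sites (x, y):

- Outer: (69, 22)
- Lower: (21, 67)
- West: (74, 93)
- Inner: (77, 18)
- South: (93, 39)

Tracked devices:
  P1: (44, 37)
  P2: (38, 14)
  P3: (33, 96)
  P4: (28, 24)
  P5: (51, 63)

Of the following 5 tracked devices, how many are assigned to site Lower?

P1 → Outer
P2 → Outer
P3 → Lower
P4 → Outer
P5 → Lower
2 of the 5 go to Lower.

2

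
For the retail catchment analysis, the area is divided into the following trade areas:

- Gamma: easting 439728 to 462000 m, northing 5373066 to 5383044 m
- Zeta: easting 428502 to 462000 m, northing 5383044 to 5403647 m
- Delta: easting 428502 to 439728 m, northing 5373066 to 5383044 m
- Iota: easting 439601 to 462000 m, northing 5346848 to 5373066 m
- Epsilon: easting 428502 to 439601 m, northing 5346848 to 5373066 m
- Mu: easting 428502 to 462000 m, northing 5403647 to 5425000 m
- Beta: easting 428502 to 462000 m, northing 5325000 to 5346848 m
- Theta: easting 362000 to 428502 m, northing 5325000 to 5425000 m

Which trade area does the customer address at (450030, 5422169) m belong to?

The point has easting = 450030 and northing = 5422169.
Only Mu satisfies 428502 ≤ easting ≤ 462000 and 5403647 ≤ northing ≤ 5425000.

Mu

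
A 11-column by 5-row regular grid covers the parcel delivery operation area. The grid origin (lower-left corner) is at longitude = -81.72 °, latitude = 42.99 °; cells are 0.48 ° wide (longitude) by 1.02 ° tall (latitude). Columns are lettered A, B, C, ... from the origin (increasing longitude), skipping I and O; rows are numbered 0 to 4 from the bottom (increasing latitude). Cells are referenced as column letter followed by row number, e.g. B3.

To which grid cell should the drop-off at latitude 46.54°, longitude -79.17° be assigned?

F3

Column index: ⌊(-79.17 − -81.72) / 0.48⌋ = ⌊5.312⌋ = 5 → column F
Row offset from origin: ⌊(46.54 − 42.99) / 1.02⌋ = ⌊3.480⌋ = 3 → row 3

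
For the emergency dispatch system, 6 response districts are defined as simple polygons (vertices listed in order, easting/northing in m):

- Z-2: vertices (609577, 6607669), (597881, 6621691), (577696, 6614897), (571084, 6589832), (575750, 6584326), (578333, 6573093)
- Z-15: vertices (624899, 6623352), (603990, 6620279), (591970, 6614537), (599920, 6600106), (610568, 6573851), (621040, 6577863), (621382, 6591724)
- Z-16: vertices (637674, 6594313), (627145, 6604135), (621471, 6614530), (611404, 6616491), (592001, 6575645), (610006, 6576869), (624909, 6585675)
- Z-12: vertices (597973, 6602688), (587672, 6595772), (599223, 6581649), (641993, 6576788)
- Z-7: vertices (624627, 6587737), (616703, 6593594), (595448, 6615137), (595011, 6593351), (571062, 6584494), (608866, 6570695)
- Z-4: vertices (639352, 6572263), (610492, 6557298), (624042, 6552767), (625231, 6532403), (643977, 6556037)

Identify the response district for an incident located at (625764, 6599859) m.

Cast a ray rightward from (625764, 6599859). For each polygon, the edges (by vertex number in listed order) whose endpoints lie on opposite sides of northing = 6599859, where each meets that height, and whether that is right or left of the point:
Z-2: 3–4 at easting≈573729.1 (left), 6–1 at easting≈602519.6 (left) → 0 crossings.
Z-15: 4–5 at easting≈600020.2 (left), 7–1 at easting≈622286.6 (left) → 0 crossings.
Z-16: 1–2 at easting≈631728.8 (right), 4–5 at easting≈603503.3 (left) → 1 crossing.
Z-12: 1–2 at easting≈593759.4 (left), 4–1 at easting≈602781.2 (left) → 0 crossings.
Z-7: 2–3 at easting≈610521.8 (left), 3–4 at easting≈595141.5 (left) → 0 crossings.
Z-4: no edge straddles that height → 0 crossings.
Only Z-16 has an odd count, so the point is inside Z-16.

Z-16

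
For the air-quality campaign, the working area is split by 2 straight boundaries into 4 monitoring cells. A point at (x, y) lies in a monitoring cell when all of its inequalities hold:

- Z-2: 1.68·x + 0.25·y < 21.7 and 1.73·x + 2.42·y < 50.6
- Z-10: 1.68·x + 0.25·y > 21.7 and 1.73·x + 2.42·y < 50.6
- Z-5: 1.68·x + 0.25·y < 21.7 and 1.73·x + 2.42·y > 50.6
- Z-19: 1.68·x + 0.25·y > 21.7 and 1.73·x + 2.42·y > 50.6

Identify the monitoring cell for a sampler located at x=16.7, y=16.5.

Z-19

1.68·16.7 + 0.25·16.5 = 32.181, which is > 21.7
1.73·16.7 + 2.42·16.5 = 68.821, which is > 50.6
This sign pattern matches Z-19.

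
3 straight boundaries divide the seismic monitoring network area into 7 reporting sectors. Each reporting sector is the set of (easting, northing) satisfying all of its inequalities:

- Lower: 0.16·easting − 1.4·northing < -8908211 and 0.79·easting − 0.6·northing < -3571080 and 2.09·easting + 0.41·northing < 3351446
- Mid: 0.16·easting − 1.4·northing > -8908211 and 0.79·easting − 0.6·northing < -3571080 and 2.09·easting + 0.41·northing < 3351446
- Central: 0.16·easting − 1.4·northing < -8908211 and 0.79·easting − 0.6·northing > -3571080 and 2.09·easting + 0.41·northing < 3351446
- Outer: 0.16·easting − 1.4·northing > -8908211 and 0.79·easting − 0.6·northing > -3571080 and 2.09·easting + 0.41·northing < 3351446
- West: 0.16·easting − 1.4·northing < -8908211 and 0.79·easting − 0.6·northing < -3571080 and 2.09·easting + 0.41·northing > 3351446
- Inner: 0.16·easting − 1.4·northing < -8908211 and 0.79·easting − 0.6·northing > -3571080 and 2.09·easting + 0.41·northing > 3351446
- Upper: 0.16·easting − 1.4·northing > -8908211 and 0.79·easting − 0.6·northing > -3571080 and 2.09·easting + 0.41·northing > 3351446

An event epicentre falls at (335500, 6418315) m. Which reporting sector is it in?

0.16·335500 − 1.4·6418315 = -8931961.000, which is < -8908211
0.79·335500 − 0.6·6418315 = -3585944.000, which is < -3571080
2.09·335500 + 0.41·6418315 = 3332704.150, which is < 3351446
This sign pattern matches Lower.

Lower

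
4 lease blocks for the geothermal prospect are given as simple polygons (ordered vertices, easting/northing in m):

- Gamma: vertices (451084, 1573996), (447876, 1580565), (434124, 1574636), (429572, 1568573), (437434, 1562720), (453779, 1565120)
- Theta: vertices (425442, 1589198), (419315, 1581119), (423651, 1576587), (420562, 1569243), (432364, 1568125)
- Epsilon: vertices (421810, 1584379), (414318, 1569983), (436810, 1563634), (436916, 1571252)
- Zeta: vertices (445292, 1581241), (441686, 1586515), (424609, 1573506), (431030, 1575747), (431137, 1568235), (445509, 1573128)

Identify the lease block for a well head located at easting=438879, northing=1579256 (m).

Zeta

Cast a ray rightward from (438879, 1579256). For each polygon, the edges (by vertex number in listed order) whose endpoints lie on opposite sides of northing = 1579256, where each meets that height, and whether that is right or left of the point:
Gamma: 1–2 at easting≈448515.3 (right), 2–3 at easting≈444839.8 (right) → 2 crossings.
Theta: 2–3 at easting≈421097.4 (left), 5–1 at easting≈428707.7 (left) → 0 crossings.
Epsilon: 1–2 at easting≈419143.9 (left), 4–1 at easting≈427705.3 (left) → 0 crossings.
Zeta: 2–3 at easting≈432157.1 (left), 6–1 at easting≈445345.1 (right) → 1 crossing.
Only Zeta has an odd count, so the point is inside Zeta.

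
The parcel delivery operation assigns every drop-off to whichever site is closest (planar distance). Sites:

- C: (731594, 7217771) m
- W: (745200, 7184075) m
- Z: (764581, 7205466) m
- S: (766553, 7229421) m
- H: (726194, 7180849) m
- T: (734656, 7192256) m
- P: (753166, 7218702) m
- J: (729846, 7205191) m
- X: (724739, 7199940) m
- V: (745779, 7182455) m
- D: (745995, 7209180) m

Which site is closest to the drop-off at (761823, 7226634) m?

S

Squared distances to each site:
C: 992345210.000; W: 2087592610.000; Z: 455690788.000; S: 30140269.000; H: 3365691866.000; T: 1919892773.000; P: 137860273.000; J: 1482330778.000; X: 2087792692.000; V: 2209193977.000; D: 555167700.000.
Minimum at S.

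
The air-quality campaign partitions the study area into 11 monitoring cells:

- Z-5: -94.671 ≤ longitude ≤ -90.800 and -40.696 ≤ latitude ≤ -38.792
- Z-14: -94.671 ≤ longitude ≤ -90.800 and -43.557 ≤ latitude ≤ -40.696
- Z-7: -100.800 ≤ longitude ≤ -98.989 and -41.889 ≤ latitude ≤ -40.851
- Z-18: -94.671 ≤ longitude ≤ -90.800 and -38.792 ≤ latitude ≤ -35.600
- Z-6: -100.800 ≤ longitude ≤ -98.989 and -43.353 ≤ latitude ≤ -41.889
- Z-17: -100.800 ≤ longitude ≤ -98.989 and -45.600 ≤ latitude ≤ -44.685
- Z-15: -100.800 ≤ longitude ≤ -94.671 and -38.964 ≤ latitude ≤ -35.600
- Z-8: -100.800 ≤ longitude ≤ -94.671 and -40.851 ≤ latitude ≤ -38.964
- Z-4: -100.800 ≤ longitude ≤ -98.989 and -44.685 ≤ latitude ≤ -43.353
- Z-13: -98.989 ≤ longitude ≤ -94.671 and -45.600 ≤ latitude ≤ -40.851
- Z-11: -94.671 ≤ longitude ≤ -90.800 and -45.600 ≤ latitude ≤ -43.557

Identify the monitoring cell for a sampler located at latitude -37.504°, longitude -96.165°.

The point has longitude = -96.165 and latitude = -37.504.
Only Z-15 satisfies -100.800 ≤ longitude ≤ -94.671 and -38.964 ≤ latitude ≤ -35.600.

Z-15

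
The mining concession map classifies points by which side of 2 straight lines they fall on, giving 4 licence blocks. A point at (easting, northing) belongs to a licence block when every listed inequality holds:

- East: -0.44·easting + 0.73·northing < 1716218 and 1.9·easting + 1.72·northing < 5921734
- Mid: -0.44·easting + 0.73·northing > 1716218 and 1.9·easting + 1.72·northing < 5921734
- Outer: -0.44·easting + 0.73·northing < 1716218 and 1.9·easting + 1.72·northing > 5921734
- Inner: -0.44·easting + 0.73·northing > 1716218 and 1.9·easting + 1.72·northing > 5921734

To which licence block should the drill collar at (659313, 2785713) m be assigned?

Inner

-0.44·659313 + 0.73·2785713 = 1743472.770, which is > 1716218
1.9·659313 + 1.72·2785713 = 6044121.060, which is > 5921734
This sign pattern matches Inner.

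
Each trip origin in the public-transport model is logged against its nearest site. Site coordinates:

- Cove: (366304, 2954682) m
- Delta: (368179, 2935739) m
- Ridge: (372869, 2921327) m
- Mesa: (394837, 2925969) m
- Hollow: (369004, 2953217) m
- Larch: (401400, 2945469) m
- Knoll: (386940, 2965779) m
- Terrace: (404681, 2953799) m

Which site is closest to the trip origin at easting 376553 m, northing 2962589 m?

Knoll

Squared distances to each site:
Cove: 167562650.000; Delta: 791046376.000; Ridge: 1716124500.000; Mesa: 1675329056.000; Hollow: 144821785.000; Larch: 910467809.000; Knoll: 118065869.000; Terrace: 868448484.000.
Minimum at Knoll.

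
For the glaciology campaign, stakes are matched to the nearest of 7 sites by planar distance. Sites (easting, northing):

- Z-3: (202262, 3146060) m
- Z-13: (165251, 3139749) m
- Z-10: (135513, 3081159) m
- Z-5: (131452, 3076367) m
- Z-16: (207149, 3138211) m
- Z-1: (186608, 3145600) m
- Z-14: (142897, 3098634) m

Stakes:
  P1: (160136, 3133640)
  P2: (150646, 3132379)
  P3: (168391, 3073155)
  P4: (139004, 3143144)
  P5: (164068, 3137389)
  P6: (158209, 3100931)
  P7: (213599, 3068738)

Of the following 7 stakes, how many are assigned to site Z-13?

4

P1 → Z-13
P2 → Z-13
P3 → Z-10
P4 → Z-13
P5 → Z-13
P6 → Z-14
P7 → Z-16
4 of the 7 go to Z-13.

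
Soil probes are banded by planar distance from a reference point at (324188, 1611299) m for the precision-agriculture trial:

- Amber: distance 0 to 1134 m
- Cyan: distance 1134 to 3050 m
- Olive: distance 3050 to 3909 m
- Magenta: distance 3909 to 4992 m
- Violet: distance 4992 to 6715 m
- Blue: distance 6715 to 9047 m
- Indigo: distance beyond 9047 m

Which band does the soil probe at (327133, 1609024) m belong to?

Distance = √((327133−324188)² + (1609024−1611299)²) = √(8673025.000 + 5175625.000) = 3721.377 m.
3050 ≤ 3721.377 < 3909 → Olive.

Olive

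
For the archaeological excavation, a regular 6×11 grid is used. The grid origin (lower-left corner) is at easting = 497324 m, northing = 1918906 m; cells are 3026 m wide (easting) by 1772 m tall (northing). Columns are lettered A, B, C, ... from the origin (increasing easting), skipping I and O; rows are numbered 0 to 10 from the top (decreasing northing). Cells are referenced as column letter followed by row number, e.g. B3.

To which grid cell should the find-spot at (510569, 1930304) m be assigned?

Column index: ⌊(510569 − 497324) / 3026⌋ = ⌊4.377⌋ = 4 → column E
Row offset from origin: ⌊(1930304 − 1918906) / 1772⌋ = ⌊6.432⌋ = 6 → row 4 (counted from top)

E4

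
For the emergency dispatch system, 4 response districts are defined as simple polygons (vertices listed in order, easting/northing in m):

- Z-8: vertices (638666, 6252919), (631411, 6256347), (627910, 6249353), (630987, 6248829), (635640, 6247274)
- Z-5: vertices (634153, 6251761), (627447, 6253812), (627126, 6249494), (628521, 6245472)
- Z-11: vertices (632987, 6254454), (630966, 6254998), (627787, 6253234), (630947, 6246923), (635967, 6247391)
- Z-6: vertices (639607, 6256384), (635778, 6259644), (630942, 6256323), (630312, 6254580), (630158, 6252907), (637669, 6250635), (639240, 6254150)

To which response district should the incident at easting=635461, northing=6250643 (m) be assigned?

Z-8

Cast a ray rightward from (635461, 6250643). For each polygon, the edges (by vertex number in listed order) whose endpoints lie on opposite sides of northing = 6250643, where each meets that height, and whether that is right or left of the point:
Z-8: 2–3 at easting≈628555.7 (left), 5–1 at easting≈637446.0 (right) → 1 crossing.
Z-5: 2–3 at easting≈627211.4 (left), 4–1 at easting≈633151.8 (left) → 0 crossings.
Z-11: 3–4 at easting≈629084.3 (left), 5–1 at easting≈634594.9 (left) → 0 crossings.
Z-6: 5–6 at easting≈637642.6 (right), 6–7 at easting≈637672.6 (right) → 2 crossings.
Only Z-8 has an odd count, so the point is inside Z-8.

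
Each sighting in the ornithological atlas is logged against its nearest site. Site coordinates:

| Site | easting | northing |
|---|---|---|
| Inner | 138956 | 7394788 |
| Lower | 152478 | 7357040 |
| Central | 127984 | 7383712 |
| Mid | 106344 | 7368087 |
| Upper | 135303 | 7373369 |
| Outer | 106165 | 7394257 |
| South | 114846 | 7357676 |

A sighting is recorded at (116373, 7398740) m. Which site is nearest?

Squared distances to each site:
Inner: 525610193.000; Lower: 3042461025.000; Central: 360656105.000; Mid: 1040187250.000; Upper: 1002032541.000; Outer: 124300553.000; South: 1688583825.000.
Minimum at Outer.

Outer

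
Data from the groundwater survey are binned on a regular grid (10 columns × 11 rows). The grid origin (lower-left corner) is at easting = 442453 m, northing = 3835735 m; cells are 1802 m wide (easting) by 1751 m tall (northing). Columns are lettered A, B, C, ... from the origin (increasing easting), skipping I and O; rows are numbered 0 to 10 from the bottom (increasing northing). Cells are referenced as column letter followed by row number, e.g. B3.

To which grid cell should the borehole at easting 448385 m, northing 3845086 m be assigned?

D5

Column index: ⌊(448385 − 442453) / 1802⌋ = ⌊3.292⌋ = 3 → column D
Row offset from origin: ⌊(3845086 − 3835735) / 1751⌋ = ⌊5.340⌋ = 5 → row 5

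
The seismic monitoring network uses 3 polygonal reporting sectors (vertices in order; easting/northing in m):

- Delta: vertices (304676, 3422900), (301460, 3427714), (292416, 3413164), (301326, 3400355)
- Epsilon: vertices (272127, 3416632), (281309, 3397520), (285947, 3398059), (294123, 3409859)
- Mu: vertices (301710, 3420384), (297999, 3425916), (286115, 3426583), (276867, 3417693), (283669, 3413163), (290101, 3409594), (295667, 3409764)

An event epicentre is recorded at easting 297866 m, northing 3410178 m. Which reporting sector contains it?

Cast a ray rightward from (297866, 3410178). For each polygon, the edges (by vertex number in listed order) whose endpoints lie on opposite sides of northing = 3410178, where each meets that height, and whether that is right or left of the point:
Delta: 3–4 at easting≈294493.1 (left), 4–1 at easting≈302785.6 (right) → 1 crossing.
Epsilon: 1–2 at easting≈275227.7 (left), 4–1 at easting≈293087.0 (left) → 0 crossings.
Mu: 5–6 at easting≈289048.5 (left), 7–1 at easting≈295902.6 (left) → 0 crossings.
Only Delta has an odd count, so the point is inside Delta.

Delta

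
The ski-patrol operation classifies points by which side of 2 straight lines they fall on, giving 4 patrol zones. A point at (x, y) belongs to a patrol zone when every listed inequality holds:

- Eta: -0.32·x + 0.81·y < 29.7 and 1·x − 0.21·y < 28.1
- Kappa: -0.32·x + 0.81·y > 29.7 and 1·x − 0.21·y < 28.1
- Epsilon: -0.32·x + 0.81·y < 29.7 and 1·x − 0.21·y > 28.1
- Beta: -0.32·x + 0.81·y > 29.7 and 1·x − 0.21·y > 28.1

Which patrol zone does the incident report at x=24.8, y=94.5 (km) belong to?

-0.32·24.8 + 0.81·94.5 = 68.609, which is > 29.7
1·24.8 − 0.21·94.5 = 4.955, which is < 28.1
This sign pattern matches Kappa.

Kappa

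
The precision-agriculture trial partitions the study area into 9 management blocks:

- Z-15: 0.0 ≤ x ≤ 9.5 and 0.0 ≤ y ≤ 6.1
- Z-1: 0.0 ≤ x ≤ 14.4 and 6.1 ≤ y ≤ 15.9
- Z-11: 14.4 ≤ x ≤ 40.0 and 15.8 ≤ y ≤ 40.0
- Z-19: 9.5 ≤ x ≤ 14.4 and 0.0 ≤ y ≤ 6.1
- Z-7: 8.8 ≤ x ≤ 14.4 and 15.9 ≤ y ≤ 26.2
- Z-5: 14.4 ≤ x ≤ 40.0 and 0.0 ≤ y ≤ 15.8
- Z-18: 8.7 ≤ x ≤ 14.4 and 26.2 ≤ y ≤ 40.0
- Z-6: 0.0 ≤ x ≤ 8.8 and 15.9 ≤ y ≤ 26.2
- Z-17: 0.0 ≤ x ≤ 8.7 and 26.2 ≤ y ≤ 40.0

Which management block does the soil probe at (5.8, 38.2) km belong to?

The point has x = 5.8 and y = 38.2.
Only Z-17 satisfies 0.0 ≤ x ≤ 8.7 and 26.2 ≤ y ≤ 40.0.

Z-17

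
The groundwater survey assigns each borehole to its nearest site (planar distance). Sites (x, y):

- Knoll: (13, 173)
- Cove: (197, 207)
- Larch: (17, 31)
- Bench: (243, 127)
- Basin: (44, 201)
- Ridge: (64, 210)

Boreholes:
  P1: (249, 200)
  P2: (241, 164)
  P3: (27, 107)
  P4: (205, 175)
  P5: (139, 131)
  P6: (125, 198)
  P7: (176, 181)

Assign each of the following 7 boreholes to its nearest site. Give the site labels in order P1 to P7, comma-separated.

Cove, Bench, Knoll, Cove, Cove, Ridge, Cove

P1 → Cove (d²=2753.00)
P2 → Bench (d²=1373.00)
P3 → Knoll (d²=4552.00)
P4 → Cove (d²=1088.00)
P5 → Cove (d²=9140.00)
P6 → Ridge (d²=3865.00)
P7 → Cove (d²=1117.00)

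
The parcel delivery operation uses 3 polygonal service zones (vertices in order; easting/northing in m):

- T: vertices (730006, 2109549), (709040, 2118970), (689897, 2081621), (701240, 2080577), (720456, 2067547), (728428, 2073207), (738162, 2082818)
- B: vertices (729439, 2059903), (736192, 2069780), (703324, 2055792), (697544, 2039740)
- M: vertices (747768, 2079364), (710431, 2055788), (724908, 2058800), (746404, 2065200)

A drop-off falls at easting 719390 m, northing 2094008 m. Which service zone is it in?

T

Cast a ray rightward from (719390, 2094008). For each polygon, the edges (by vertex number in listed order) whose endpoints lie on opposite sides of northing = 2094008, where each meets that height, and whether that is right or left of the point:
T: 2–3 at easting≈696245.9 (left), 7–1 at easting≈734747.8 (right) → 1 crossing.
B: no edge straddles that height → 0 crossings.
M: no edge straddles that height → 0 crossings.
Only T has an odd count, so the point is inside T.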